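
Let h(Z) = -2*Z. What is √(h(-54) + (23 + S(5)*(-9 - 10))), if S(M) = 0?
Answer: √131 ≈ 11.446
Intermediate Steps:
√(h(-54) + (23 + S(5)*(-9 - 10))) = √(-2*(-54) + (23 + 0*(-9 - 10))) = √(108 + (23 + 0*(-19))) = √(108 + (23 + 0)) = √(108 + 23) = √131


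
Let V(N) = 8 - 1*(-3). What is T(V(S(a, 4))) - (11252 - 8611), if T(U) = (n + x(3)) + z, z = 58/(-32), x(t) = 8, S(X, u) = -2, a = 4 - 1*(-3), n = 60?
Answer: -41197/16 ≈ -2574.8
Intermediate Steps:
a = 7 (a = 4 + 3 = 7)
V(N) = 11 (V(N) = 8 + 3 = 11)
z = -29/16 (z = 58*(-1/32) = -29/16 ≈ -1.8125)
T(U) = 1059/16 (T(U) = (60 + 8) - 29/16 = 68 - 29/16 = 1059/16)
T(V(S(a, 4))) - (11252 - 8611) = 1059/16 - (11252 - 8611) = 1059/16 - 1*2641 = 1059/16 - 2641 = -41197/16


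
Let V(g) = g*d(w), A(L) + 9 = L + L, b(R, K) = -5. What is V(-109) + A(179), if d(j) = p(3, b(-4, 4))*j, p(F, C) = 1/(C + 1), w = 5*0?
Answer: 349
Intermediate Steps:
w = 0
p(F, C) = 1/(1 + C)
A(L) = -9 + 2*L (A(L) = -9 + (L + L) = -9 + 2*L)
d(j) = -j/4 (d(j) = j/(1 - 5) = j/(-4) = -j/4)
V(g) = 0 (V(g) = g*(-1/4*0) = g*0 = 0)
V(-109) + A(179) = 0 + (-9 + 2*179) = 0 + (-9 + 358) = 0 + 349 = 349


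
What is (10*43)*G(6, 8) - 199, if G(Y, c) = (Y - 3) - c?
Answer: -2349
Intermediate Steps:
G(Y, c) = -3 + Y - c (G(Y, c) = (-3 + Y) - c = -3 + Y - c)
(10*43)*G(6, 8) - 199 = (10*43)*(-3 + 6 - 1*8) - 199 = 430*(-3 + 6 - 8) - 199 = 430*(-5) - 199 = -2150 - 199 = -2349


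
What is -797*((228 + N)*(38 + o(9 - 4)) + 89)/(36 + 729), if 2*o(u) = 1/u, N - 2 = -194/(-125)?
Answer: -4438857229/478125 ≈ -9283.9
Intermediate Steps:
N = 444/125 (N = 2 - 194/(-125) = 2 - 194*(-1/125) = 2 + 194/125 = 444/125 ≈ 3.5520)
o(u) = 1/(2*u)
-797*((228 + N)*(38 + o(9 - 4)) + 89)/(36 + 729) = -797*((228 + 444/125)*(38 + 1/(2*(9 - 4))) + 89)/(36 + 729) = -797*(28944*(38 + (½)/5)/125 + 89)/765 = -797*(28944*(38 + (½)*(⅕))/125 + 89)/765 = -797*(28944*(38 + ⅒)/125 + 89)/765 = -797*((28944/125)*(381/10) + 89)/765 = -797*(5513832/625 + 89)/765 = -4438857229/(625*765) = -797*5569457/478125 = -4438857229/478125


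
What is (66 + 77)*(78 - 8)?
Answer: 10010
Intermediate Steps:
(66 + 77)*(78 - 8) = 143*70 = 10010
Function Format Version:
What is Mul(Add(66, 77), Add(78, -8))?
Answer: 10010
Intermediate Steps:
Mul(Add(66, 77), Add(78, -8)) = Mul(143, 70) = 10010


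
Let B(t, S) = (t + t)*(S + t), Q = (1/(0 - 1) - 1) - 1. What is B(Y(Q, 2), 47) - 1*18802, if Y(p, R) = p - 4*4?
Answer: -19866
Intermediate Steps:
Q = -3 (Q = (1/(-1) - 1) - 1 = (-1 - 1) - 1 = -2 - 1 = -3)
Y(p, R) = -16 + p (Y(p, R) = p - 16 = -16 + p)
B(t, S) = 2*t*(S + t) (B(t, S) = (2*t)*(S + t) = 2*t*(S + t))
B(Y(Q, 2), 47) - 1*18802 = 2*(-16 - 3)*(47 + (-16 - 3)) - 1*18802 = 2*(-19)*(47 - 19) - 18802 = 2*(-19)*28 - 18802 = -1064 - 18802 = -19866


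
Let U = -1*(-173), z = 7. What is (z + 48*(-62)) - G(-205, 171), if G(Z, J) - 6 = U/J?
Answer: -508898/171 ≈ -2976.0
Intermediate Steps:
U = 173
G(Z, J) = 6 + 173/J
(z + 48*(-62)) - G(-205, 171) = (7 + 48*(-62)) - (6 + 173/171) = (7 - 2976) - (6 + 173*(1/171)) = -2969 - (6 + 173/171) = -2969 - 1*1199/171 = -2969 - 1199/171 = -508898/171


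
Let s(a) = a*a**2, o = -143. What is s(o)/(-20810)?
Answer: 2924207/20810 ≈ 140.52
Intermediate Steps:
s(a) = a**3
s(o)/(-20810) = (-143)**3/(-20810) = -2924207*(-1/20810) = 2924207/20810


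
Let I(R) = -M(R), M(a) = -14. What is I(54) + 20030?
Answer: 20044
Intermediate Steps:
I(R) = 14 (I(R) = -1*(-14) = 14)
I(54) + 20030 = 14 + 20030 = 20044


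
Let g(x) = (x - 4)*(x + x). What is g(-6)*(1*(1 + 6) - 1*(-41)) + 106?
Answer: 5866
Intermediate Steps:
g(x) = 2*x*(-4 + x) (g(x) = (-4 + x)*(2*x) = 2*x*(-4 + x))
g(-6)*(1*(1 + 6) - 1*(-41)) + 106 = (2*(-6)*(-4 - 6))*(1*(1 + 6) - 1*(-41)) + 106 = (2*(-6)*(-10))*(1*7 + 41) + 106 = 120*(7 + 41) + 106 = 120*48 + 106 = 5760 + 106 = 5866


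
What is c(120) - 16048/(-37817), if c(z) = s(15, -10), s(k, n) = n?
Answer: -362122/37817 ≈ -9.5756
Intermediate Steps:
c(z) = -10
c(120) - 16048/(-37817) = -10 - 16048/(-37817) = -10 - 16048*(-1/37817) = -10 + 16048/37817 = -362122/37817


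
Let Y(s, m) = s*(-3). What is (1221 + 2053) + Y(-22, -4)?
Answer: 3340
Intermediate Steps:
Y(s, m) = -3*s
(1221 + 2053) + Y(-22, -4) = (1221 + 2053) - 3*(-22) = 3274 + 66 = 3340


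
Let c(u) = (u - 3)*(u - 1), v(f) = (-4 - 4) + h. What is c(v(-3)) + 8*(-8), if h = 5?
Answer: -40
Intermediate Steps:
v(f) = -3 (v(f) = (-4 - 4) + 5 = -8 + 5 = -3)
c(u) = (-1 + u)*(-3 + u) (c(u) = (-3 + u)*(-1 + u) = (-1 + u)*(-3 + u))
c(v(-3)) + 8*(-8) = (3 + (-3)**2 - 4*(-3)) + 8*(-8) = (3 + 9 + 12) - 64 = 24 - 64 = -40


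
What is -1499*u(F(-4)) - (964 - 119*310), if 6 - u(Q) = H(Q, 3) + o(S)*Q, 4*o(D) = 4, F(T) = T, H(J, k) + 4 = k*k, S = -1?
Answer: 28431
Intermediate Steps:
H(J, k) = -4 + k**2 (H(J, k) = -4 + k*k = -4 + k**2)
o(D) = 1 (o(D) = (1/4)*4 = 1)
u(Q) = 1 - Q (u(Q) = 6 - ((-4 + 3**2) + 1*Q) = 6 - ((-4 + 9) + Q) = 6 - (5 + Q) = 6 + (-5 - Q) = 1 - Q)
-1499*u(F(-4)) - (964 - 119*310) = -1499*(1 - 1*(-4)) - (964 - 119*310) = -1499*(1 + 4) - (964 - 36890) = -1499*5 - 1*(-35926) = -7495 + 35926 = 28431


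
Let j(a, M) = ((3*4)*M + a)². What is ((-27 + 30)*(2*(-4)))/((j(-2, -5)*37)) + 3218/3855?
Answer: 114399296/137072235 ≈ 0.83459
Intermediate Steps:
j(a, M) = (a + 12*M)² (j(a, M) = (12*M + a)² = (a + 12*M)²)
((-27 + 30)*(2*(-4)))/((j(-2, -5)*37)) + 3218/3855 = ((-27 + 30)*(2*(-4)))/(((-2 + 12*(-5))²*37)) + 3218/3855 = (3*(-8))/(((-2 - 60)²*37)) + 3218*(1/3855) = -24/((-62)²*37) + 3218/3855 = -24/(3844*37) + 3218/3855 = -24/142228 + 3218/3855 = -24*1/142228 + 3218/3855 = -6/35557 + 3218/3855 = 114399296/137072235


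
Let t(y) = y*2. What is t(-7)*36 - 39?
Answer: -543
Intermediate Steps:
t(y) = 2*y
t(-7)*36 - 39 = (2*(-7))*36 - 39 = -14*36 - 39 = -504 - 39 = -543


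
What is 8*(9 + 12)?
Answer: 168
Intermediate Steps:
8*(9 + 12) = 8*21 = 168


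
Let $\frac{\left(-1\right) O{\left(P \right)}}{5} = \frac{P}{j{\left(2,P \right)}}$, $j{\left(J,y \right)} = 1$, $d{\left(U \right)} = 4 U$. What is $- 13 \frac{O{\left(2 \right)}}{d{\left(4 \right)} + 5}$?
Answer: $\frac{130}{21} \approx 6.1905$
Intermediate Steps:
$O{\left(P \right)} = - 5 P$ ($O{\left(P \right)} = - 5 \frac{P}{1} = - 5 P 1 = - 5 P$)
$- 13 \frac{O{\left(2 \right)}}{d{\left(4 \right)} + 5} = - 13 \frac{\left(-5\right) 2}{4 \cdot 4 + 5} = - 13 \left(- \frac{10}{16 + 5}\right) = - 13 \left(- \frac{10}{21}\right) = - 13 \left(\left(-10\right) \frac{1}{21}\right) = \left(-13\right) \left(- \frac{10}{21}\right) = \frac{130}{21}$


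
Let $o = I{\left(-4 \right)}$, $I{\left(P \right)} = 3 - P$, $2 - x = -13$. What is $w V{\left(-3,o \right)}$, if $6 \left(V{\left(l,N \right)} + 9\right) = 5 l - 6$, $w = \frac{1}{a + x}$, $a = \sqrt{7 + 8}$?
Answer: $- \frac{25}{28} + \frac{5 \sqrt{15}}{84} \approx -0.66232$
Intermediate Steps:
$x = 15$ ($x = 2 - -13 = 2 + 13 = 15$)
$a = \sqrt{15} \approx 3.873$
$o = 7$ ($o = 3 - -4 = 3 + 4 = 7$)
$w = \frac{1}{15 + \sqrt{15}}$ ($w = \frac{1}{\sqrt{15} + 15} = \frac{1}{15 + \sqrt{15}} \approx 0.052986$)
$V{\left(l,N \right)} = -10 + \frac{5 l}{6}$ ($V{\left(l,N \right)} = -9 + \frac{5 l - 6}{6} = -9 + \frac{-6 + 5 l}{6} = -9 + \left(-1 + \frac{5 l}{6}\right) = -10 + \frac{5 l}{6}$)
$w V{\left(-3,o \right)} = \left(\frac{1}{14} - \frac{\sqrt{15}}{210}\right) \left(-10 + \frac{5}{6} \left(-3\right)\right) = \left(\frac{1}{14} - \frac{\sqrt{15}}{210}\right) \left(-10 - \frac{5}{2}\right) = \left(\frac{1}{14} - \frac{\sqrt{15}}{210}\right) \left(- \frac{25}{2}\right) = - \frac{25}{28} + \frac{5 \sqrt{15}}{84}$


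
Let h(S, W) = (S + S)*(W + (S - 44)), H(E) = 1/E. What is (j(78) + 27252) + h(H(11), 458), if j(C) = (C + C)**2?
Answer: 6251258/121 ≈ 51663.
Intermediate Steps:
j(C) = 4*C**2 (j(C) = (2*C)**2 = 4*C**2)
h(S, W) = 2*S*(-44 + S + W) (h(S, W) = (2*S)*(W + (-44 + S)) = (2*S)*(-44 + S + W) = 2*S*(-44 + S + W))
(j(78) + 27252) + h(H(11), 458) = (4*78**2 + 27252) + 2*(-44 + 1/11 + 458)/11 = (4*6084 + 27252) + 2*(1/11)*(-44 + 1/11 + 458) = (24336 + 27252) + 2*(1/11)*(4555/11) = 51588 + 9110/121 = 6251258/121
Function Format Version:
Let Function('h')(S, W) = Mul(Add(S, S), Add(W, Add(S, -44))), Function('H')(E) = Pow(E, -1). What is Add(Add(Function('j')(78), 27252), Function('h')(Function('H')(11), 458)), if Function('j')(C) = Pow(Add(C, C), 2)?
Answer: Rational(6251258, 121) ≈ 51663.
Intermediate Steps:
Function('j')(C) = Mul(4, Pow(C, 2)) (Function('j')(C) = Pow(Mul(2, C), 2) = Mul(4, Pow(C, 2)))
Function('h')(S, W) = Mul(2, S, Add(-44, S, W)) (Function('h')(S, W) = Mul(Mul(2, S), Add(W, Add(-44, S))) = Mul(Mul(2, S), Add(-44, S, W)) = Mul(2, S, Add(-44, S, W)))
Add(Add(Function('j')(78), 27252), Function('h')(Function('H')(11), 458)) = Add(Add(Mul(4, Pow(78, 2)), 27252), Mul(2, Pow(11, -1), Add(-44, Pow(11, -1), 458))) = Add(Add(Mul(4, 6084), 27252), Mul(2, Rational(1, 11), Add(-44, Rational(1, 11), 458))) = Add(Add(24336, 27252), Mul(2, Rational(1, 11), Rational(4555, 11))) = Add(51588, Rational(9110, 121)) = Rational(6251258, 121)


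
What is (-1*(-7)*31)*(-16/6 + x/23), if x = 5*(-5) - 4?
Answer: -58807/69 ≈ -852.28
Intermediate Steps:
x = -29 (x = -25 - 4 = -29)
(-1*(-7)*31)*(-16/6 + x/23) = (-1*(-7)*31)*(-16/6 - 29/23) = (7*31)*(-16*1/6 - 29*1/23) = 217*(-8/3 - 29/23) = 217*(-271/69) = -58807/69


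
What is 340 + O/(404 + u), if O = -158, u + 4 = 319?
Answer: 244302/719 ≈ 339.78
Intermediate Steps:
u = 315 (u = -4 + 319 = 315)
340 + O/(404 + u) = 340 - 158/(404 + 315) = 340 - 158/719 = 244302/719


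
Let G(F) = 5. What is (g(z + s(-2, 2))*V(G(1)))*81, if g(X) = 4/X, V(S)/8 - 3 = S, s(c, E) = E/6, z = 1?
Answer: 15552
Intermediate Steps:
s(c, E) = E/6 (s(c, E) = E*(1/6) = E/6)
V(S) = 24 + 8*S
(g(z + s(-2, 2))*V(G(1)))*81 = ((4/(1 + (1/6)*2))*(24 + 8*5))*81 = ((4/(1 + 1/3))*(24 + 40))*81 = ((4/(4/3))*64)*81 = ((4*(3/4))*64)*81 = (3*64)*81 = 192*81 = 15552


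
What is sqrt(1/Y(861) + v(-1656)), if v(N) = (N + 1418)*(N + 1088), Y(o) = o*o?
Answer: sqrt(100214738065)/861 ≈ 367.67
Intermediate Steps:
Y(o) = o**2
v(N) = (1088 + N)*(1418 + N) (v(N) = (1418 + N)*(1088 + N) = (1088 + N)*(1418 + N))
sqrt(1/Y(861) + v(-1656)) = sqrt(1/(861**2) + (1542784 + (-1656)**2 + 2506*(-1656))) = sqrt(1/741321 + (1542784 + 2742336 - 4149936)) = sqrt(1/741321 + 135184) = sqrt(100214738065/741321) = sqrt(100214738065)/861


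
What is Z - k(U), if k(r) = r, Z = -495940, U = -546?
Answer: -495394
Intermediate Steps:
Z - k(U) = -495940 - 1*(-546) = -495940 + 546 = -495394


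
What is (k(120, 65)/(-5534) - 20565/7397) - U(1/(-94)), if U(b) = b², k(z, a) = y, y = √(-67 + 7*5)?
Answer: -181719737/65359892 - 2*I*√2/2767 ≈ -2.7803 - 0.0010222*I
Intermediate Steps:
y = 4*I*√2 (y = √(-67 + 35) = √(-32) = 4*I*√2 ≈ 5.6569*I)
k(z, a) = 4*I*√2
(k(120, 65)/(-5534) - 20565/7397) - U(1/(-94)) = ((4*I*√2)/(-5534) - 20565/7397) - (1/(-94))² = ((4*I*√2)*(-1/5534) - 20565*1/7397) - (-1/94)² = (-2*I*√2/2767 - 20565/7397) - 1*1/8836 = (-20565/7397 - 2*I*√2/2767) - 1/8836 = -181719737/65359892 - 2*I*√2/2767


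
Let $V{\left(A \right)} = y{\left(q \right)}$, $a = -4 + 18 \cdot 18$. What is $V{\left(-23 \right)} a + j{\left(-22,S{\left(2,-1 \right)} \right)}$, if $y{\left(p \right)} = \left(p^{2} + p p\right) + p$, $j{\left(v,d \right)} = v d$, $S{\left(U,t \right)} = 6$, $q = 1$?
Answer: $828$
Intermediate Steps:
$j{\left(v,d \right)} = d v$
$a = 320$ ($a = -4 + 324 = 320$)
$y{\left(p \right)} = p + 2 p^{2}$ ($y{\left(p \right)} = \left(p^{2} + p^{2}\right) + p = 2 p^{2} + p = p + 2 p^{2}$)
$V{\left(A \right)} = 3$ ($V{\left(A \right)} = 1 \left(1 + 2 \cdot 1\right) = 1 \left(1 + 2\right) = 1 \cdot 3 = 3$)
$V{\left(-23 \right)} a + j{\left(-22,S{\left(2,-1 \right)} \right)} = 3 \cdot 320 + 6 \left(-22\right) = 960 - 132 = 828$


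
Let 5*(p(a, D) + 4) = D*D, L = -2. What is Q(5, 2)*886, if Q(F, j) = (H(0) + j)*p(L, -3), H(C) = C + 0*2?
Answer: -19492/5 ≈ -3898.4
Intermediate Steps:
p(a, D) = -4 + D²/5 (p(a, D) = -4 + (D*D)/5 = -4 + D²/5)
H(C) = C (H(C) = C + 0 = C)
Q(F, j) = -11*j/5 (Q(F, j) = (0 + j)*(-4 + (⅕)*(-3)²) = j*(-4 + (⅕)*9) = j*(-4 + 9/5) = j*(-11/5) = -11*j/5)
Q(5, 2)*886 = -11/5*2*886 = -22/5*886 = -19492/5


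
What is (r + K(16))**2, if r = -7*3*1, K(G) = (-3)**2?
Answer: 144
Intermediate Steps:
K(G) = 9
r = -21 (r = -21*1 = -21)
(r + K(16))**2 = (-21 + 9)**2 = (-12)**2 = 144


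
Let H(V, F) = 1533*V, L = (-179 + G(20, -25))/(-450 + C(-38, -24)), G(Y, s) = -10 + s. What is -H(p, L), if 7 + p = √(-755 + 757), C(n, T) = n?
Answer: 10731 - 1533*√2 ≈ 8563.0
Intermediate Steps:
p = -7 + √2 (p = -7 + √(-755 + 757) = -7 + √2 ≈ -5.5858)
L = 107/244 (L = (-179 + (-10 - 25))/(-450 - 38) = (-179 - 35)/(-488) = -214*(-1/488) = 107/244 ≈ 0.43852)
-H(p, L) = -1533*(-7 + √2) = -(-10731 + 1533*√2) = 10731 - 1533*√2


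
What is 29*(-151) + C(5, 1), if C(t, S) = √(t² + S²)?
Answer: -4379 + √26 ≈ -4373.9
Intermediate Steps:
C(t, S) = √(S² + t²)
29*(-151) + C(5, 1) = 29*(-151) + √(1² + 5²) = -4379 + √(1 + 25) = -4379 + √26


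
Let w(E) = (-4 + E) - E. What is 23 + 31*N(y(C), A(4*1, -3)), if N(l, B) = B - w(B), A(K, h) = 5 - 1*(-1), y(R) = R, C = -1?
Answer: 333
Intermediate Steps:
w(E) = -4
A(K, h) = 6 (A(K, h) = 5 + 1 = 6)
N(l, B) = 4 + B (N(l, B) = B - 1*(-4) = B + 4 = 4 + B)
23 + 31*N(y(C), A(4*1, -3)) = 23 + 31*(4 + 6) = 23 + 31*10 = 23 + 310 = 333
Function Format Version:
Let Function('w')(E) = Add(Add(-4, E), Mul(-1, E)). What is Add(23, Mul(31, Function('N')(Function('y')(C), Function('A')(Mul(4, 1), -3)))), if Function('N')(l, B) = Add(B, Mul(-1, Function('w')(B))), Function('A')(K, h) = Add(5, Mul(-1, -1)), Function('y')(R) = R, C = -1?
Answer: 333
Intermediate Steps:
Function('w')(E) = -4
Function('A')(K, h) = 6 (Function('A')(K, h) = Add(5, 1) = 6)
Function('N')(l, B) = Add(4, B) (Function('N')(l, B) = Add(B, Mul(-1, -4)) = Add(B, 4) = Add(4, B))
Add(23, Mul(31, Function('N')(Function('y')(C), Function('A')(Mul(4, 1), -3)))) = Add(23, Mul(31, Add(4, 6))) = Add(23, Mul(31, 10)) = Add(23, 310) = 333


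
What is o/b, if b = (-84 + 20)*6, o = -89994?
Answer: 14999/64 ≈ 234.36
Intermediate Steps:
b = -384 (b = -64*6 = -384)
o/b = -89994/(-384) = -89994*(-1/384) = 14999/64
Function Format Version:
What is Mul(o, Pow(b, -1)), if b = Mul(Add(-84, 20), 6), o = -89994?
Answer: Rational(14999, 64) ≈ 234.36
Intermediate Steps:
b = -384 (b = Mul(-64, 6) = -384)
Mul(o, Pow(b, -1)) = Mul(-89994, Pow(-384, -1)) = Mul(-89994, Rational(-1, 384)) = Rational(14999, 64)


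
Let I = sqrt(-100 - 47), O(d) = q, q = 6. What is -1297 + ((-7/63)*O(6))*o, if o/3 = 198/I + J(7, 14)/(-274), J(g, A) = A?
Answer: -177675/137 + 132*I*sqrt(3)/7 ≈ -1296.9 + 32.661*I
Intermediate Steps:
O(d) = 6
I = 7*I*sqrt(3) (I = sqrt(-147) = 7*I*sqrt(3) ≈ 12.124*I)
o = -21/137 - 198*I*sqrt(3)/7 (o = 3*(198/((7*I*sqrt(3))) + 14/(-274)) = 3*(198*(-I*sqrt(3)/21) + 14*(-1/274)) = 3*(-66*I*sqrt(3)/7 - 7/137) = 3*(-7/137 - 66*I*sqrt(3)/7) = -21/137 - 198*I*sqrt(3)/7 ≈ -0.15328 - 48.992*I)
-1297 + ((-7/63)*O(6))*o = -1297 + (-7/63*6)*(-21/137 - 198*I*sqrt(3)/7) = -1297 + (-7*1/63*6)*(-21/137 - 198*I*sqrt(3)/7) = -1297 + (-1/9*6)*(-21/137 - 198*I*sqrt(3)/7) = -1297 - 2*(-21/137 - 198*I*sqrt(3)/7)/3 = -1297 + (14/137 + 132*I*sqrt(3)/7) = -177675/137 + 132*I*sqrt(3)/7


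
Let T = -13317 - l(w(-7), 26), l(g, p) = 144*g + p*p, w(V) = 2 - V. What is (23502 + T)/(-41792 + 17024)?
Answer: -191/576 ≈ -0.33160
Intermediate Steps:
l(g, p) = p² + 144*g (l(g, p) = 144*g + p² = p² + 144*g)
T = -15289 (T = -13317 - (26² + 144*(2 - 1*(-7))) = -13317 - (676 + 144*(2 + 7)) = -13317 - (676 + 144*9) = -13317 - (676 + 1296) = -13317 - 1*1972 = -13317 - 1972 = -15289)
(23502 + T)/(-41792 + 17024) = (23502 - 15289)/(-41792 + 17024) = 8213/(-24768) = 8213*(-1/24768) = -191/576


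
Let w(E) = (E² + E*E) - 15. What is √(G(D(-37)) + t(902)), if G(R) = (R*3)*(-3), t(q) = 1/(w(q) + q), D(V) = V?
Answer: 2*√220670220048355/1628095 ≈ 18.248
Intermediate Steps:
w(E) = -15 + 2*E² (w(E) = (E² + E²) - 15 = 2*E² - 15 = -15 + 2*E²)
t(q) = 1/(-15 + q + 2*q²) (t(q) = 1/((-15 + 2*q²) + q) = 1/(-15 + q + 2*q²))
G(R) = -9*R (G(R) = (3*R)*(-3) = -9*R)
√(G(D(-37)) + t(902)) = √(-9*(-37) + 1/(-15 + 902 + 2*902²)) = √(333 + 1/(-15 + 902 + 2*813604)) = √(333 + 1/(-15 + 902 + 1627208)) = √(333 + 1/1628095) = √(542155636/1628095) = 2*√220670220048355/1628095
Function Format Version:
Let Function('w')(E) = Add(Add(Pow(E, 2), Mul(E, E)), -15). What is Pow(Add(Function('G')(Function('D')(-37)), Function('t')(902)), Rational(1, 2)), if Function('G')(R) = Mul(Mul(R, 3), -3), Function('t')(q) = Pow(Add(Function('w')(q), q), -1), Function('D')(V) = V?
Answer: Mul(Rational(2, 1628095), Pow(220670220048355, Rational(1, 2))) ≈ 18.248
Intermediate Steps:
Function('w')(E) = Add(-15, Mul(2, Pow(E, 2))) (Function('w')(E) = Add(Add(Pow(E, 2), Pow(E, 2)), -15) = Add(Mul(2, Pow(E, 2)), -15) = Add(-15, Mul(2, Pow(E, 2))))
Function('t')(q) = Pow(Add(-15, q, Mul(2, Pow(q, 2))), -1) (Function('t')(q) = Pow(Add(Add(-15, Mul(2, Pow(q, 2))), q), -1) = Pow(Add(-15, q, Mul(2, Pow(q, 2))), -1))
Function('G')(R) = Mul(-9, R) (Function('G')(R) = Mul(Mul(3, R), -3) = Mul(-9, R))
Pow(Add(Function('G')(Function('D')(-37)), Function('t')(902)), Rational(1, 2)) = Pow(Add(Mul(-9, -37), Pow(Add(-15, 902, Mul(2, Pow(902, 2))), -1)), Rational(1, 2)) = Pow(Add(333, Pow(Add(-15, 902, Mul(2, 813604)), -1)), Rational(1, 2)) = Pow(Add(333, Pow(Add(-15, 902, 1627208), -1)), Rational(1, 2)) = Pow(Add(333, Pow(1628095, -1)), Rational(1, 2)) = Pow(Add(333, Rational(1, 1628095)), Rational(1, 2)) = Pow(Rational(542155636, 1628095), Rational(1, 2)) = Mul(Rational(2, 1628095), Pow(220670220048355, Rational(1, 2)))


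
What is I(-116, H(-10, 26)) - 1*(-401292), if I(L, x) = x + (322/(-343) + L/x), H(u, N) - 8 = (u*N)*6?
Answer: 7599840453/19012 ≈ 3.9974e+5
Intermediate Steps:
H(u, N) = 8 + 6*N*u (H(u, N) = 8 + (u*N)*6 = 8 + (N*u)*6 = 8 + 6*N*u)
I(L, x) = -46/49 + x + L/x (I(L, x) = x + (322*(-1/343) + L/x) = x + (-46/49 + L/x) = -46/49 + x + L/x)
I(-116, H(-10, 26)) - 1*(-401292) = (-46/49 + (8 + 6*26*(-10)) - 116/(8 + 6*26*(-10))) - 1*(-401292) = (-46/49 + (8 - 1560) - 116/(8 - 1560)) + 401292 = (-46/49 - 1552 - 116/(-1552)) + 401292 = (-46/49 - 1552 - 116*(-1/1552)) + 401292 = (-46/49 - 1552 + 29/388) + 401292 = -29523051/19012 + 401292 = 7599840453/19012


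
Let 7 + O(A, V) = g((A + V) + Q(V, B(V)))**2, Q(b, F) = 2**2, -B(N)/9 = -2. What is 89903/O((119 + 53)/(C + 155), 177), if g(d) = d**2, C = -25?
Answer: 1604824739375/19725135250378026 ≈ 8.1359e-5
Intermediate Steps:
B(N) = 18 (B(N) = -9*(-2) = 18)
Q(b, F) = 4
O(A, V) = -7 + (4 + A + V)**4 (O(A, V) = -7 + (((A + V) + 4)**2)**2 = -7 + ((4 + A + V)**2)**2 = -7 + (4 + A + V)**4)
89903/O((119 + 53)/(C + 155), 177) = 89903/(-7 + (4 + (119 + 53)/(-25 + 155) + 177)**4) = 89903/(-7 + (4 + 172/130 + 177)**4) = 89903/(-7 + (4 + 172*(1/130) + 177)**4) = 89903/(-7 + (4 + 86/65 + 177)**4) = 89903/(-7 + (11851/65)**4) = 89903/(-7 + 19725135375332401/17850625) = 89903/(19725135250378026/17850625) = 89903*(17850625/19725135250378026) = 1604824739375/19725135250378026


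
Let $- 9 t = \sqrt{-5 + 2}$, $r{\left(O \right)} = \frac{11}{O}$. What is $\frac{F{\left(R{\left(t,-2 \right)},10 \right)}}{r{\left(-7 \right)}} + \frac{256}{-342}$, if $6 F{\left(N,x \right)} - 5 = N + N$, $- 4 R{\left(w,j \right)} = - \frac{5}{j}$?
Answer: $- \frac{17249}{15048} \approx -1.1463$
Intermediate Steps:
$t = - \frac{i \sqrt{3}}{9}$ ($t = - \frac{\sqrt{-5 + 2}}{9} = - \frac{\sqrt{-3}}{9} = - \frac{i \sqrt{3}}{9} \approx - 0.19245 i$)
$R{\left(w,j \right)} = \frac{5}{4 j}$ ($R{\left(w,j \right)} = - \frac{\left(-5\right) \frac{1}{j}}{4} = \frac{5}{4 j}$)
$F{\left(N,x \right)} = \frac{5}{6} + \frac{N}{3}$ ($F{\left(N,x \right)} = \frac{5}{6} + \frac{N + N}{6} = \frac{5}{6} + \frac{2 N}{6} = \frac{5}{6} + \frac{N}{3}$)
$\frac{F{\left(R{\left(t,-2 \right)},10 \right)}}{r{\left(-7 \right)}} + \frac{256}{-342} = \frac{\frac{5}{6} + \frac{\frac{5}{4} \frac{1}{-2}}{3}}{11 \frac{1}{-7}} + \frac{256}{-342} = \frac{\frac{5}{6} + \frac{\frac{5}{4} \left(- \frac{1}{2}\right)}{3}}{11 \left(- \frac{1}{7}\right)} + 256 \left(- \frac{1}{342}\right) = \frac{\frac{5}{6} + \frac{1}{3} \left(- \frac{5}{8}\right)}{- \frac{11}{7}} - \frac{128}{171} = \left(\frac{5}{6} - \frac{5}{24}\right) \left(- \frac{7}{11}\right) - \frac{128}{171} = \frac{5}{8} \left(- \frac{7}{11}\right) - \frac{128}{171} = - \frac{35}{88} - \frac{128}{171} = - \frac{17249}{15048}$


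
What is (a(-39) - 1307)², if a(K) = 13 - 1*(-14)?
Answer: 1638400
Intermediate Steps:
a(K) = 27 (a(K) = 13 + 14 = 27)
(a(-39) - 1307)² = (27 - 1307)² = (-1280)² = 1638400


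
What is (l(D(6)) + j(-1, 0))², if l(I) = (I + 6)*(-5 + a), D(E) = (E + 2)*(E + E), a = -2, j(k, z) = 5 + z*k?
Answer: 502681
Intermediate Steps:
j(k, z) = 5 + k*z
D(E) = 2*E*(2 + E) (D(E) = (2 + E)*(2*E) = 2*E*(2 + E))
l(I) = -42 - 7*I (l(I) = (I + 6)*(-5 - 2) = (6 + I)*(-7) = -42 - 7*I)
(l(D(6)) + j(-1, 0))² = ((-42 - 14*6*(2 + 6)) + (5 - 1*0))² = ((-42 - 14*6*8) + (5 + 0))² = ((-42 - 7*96) + 5)² = ((-42 - 672) + 5)² = (-714 + 5)² = (-709)² = 502681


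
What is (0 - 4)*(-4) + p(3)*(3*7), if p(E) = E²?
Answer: 205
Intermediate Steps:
(0 - 4)*(-4) + p(3)*(3*7) = (0 - 4)*(-4) + 3²*(3*7) = -4*(-4) + 9*21 = 16 + 189 = 205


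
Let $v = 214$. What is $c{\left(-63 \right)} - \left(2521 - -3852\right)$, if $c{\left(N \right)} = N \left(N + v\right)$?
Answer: $-15886$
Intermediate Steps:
$c{\left(N \right)} = N \left(214 + N\right)$ ($c{\left(N \right)} = N \left(N + 214\right) = N \left(214 + N\right)$)
$c{\left(-63 \right)} - \left(2521 - -3852\right) = - 63 \left(214 - 63\right) - \left(2521 - -3852\right) = \left(-63\right) 151 - \left(2521 + 3852\right) = -9513 - 6373 = -15886$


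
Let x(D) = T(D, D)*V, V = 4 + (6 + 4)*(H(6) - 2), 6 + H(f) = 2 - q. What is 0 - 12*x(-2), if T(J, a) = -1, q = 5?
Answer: -1272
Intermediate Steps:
H(f) = -9 (H(f) = -6 + (2 - 1*5) = -6 + (2 - 5) = -6 - 3 = -9)
V = -106 (V = 4 + (6 + 4)*(-9 - 2) = 4 + 10*(-11) = 4 - 110 = -106)
x(D) = 106 (x(D) = -1*(-106) = 106)
0 - 12*x(-2) = 0 - 12*106 = 0 - 1272 = -1272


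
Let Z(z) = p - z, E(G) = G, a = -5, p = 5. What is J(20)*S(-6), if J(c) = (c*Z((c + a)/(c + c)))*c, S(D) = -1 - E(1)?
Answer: -3700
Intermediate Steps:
Z(z) = 5 - z
S(D) = -2 (S(D) = -1 - 1*1 = -1 - 1 = -2)
J(c) = c**2*(5 - (-5 + c)/(2*c)) (J(c) = (c*(5 - (c - 5)/(c + c)))*c = (c*(5 - (-5 + c)/(2*c)))*c = c**2*(5 - (-5 + c)/(2*c)))
J(20)*S(-6) = ((1/2)*20*(5 + 9*20))*(-2) = ((1/2)*20*(5 + 180))*(-2) = ((1/2)*20*185)*(-2) = 1850*(-2) = -3700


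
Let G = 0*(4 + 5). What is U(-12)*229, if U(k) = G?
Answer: 0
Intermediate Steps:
G = 0 (G = 0*9 = 0)
U(k) = 0
U(-12)*229 = 0*229 = 0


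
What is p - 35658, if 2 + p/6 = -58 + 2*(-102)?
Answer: -37242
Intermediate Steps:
p = -1584 (p = -12 + 6*(-58 + 2*(-102)) = -12 + 6*(-58 - 204) = -12 + 6*(-262) = -12 - 1572 = -1584)
p - 35658 = -1584 - 35658 = -37242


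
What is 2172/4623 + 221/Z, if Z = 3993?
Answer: 3231493/6153213 ≈ 0.52517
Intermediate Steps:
2172/4623 + 221/Z = 2172/4623 + 221/3993 = 2172*(1/4623) + 221*(1/3993) = 724/1541 + 221/3993 = 3231493/6153213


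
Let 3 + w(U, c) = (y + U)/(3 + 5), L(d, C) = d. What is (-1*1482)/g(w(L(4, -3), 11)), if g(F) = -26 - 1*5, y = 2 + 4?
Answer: 1482/31 ≈ 47.806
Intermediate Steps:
y = 6
w(U, c) = -9/4 + U/8 (w(U, c) = -3 + (6 + U)/(3 + 5) = -3 + (6 + U)/8 = -3 + (6 + U)*(1/8) = -3 + (3/4 + U/8) = -9/4 + U/8)
g(F) = -31 (g(F) = -26 - 5 = -31)
(-1*1482)/g(w(L(4, -3), 11)) = -1*1482/(-31) = -1482*(-1/31) = 1482/31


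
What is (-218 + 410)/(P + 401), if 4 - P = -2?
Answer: 192/407 ≈ 0.47174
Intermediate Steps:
P = 6 (P = 4 - 1*(-2) = 4 + 2 = 6)
(-218 + 410)/(P + 401) = (-218 + 410)/(6 + 401) = 192/407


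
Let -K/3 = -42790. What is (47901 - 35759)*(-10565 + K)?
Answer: 1430388310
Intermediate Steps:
K = 128370 (K = -3*(-42790) = 128370)
(47901 - 35759)*(-10565 + K) = (47901 - 35759)*(-10565 + 128370) = 12142*117805 = 1430388310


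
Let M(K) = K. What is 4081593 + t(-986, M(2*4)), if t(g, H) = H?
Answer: 4081601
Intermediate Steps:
4081593 + t(-986, M(2*4)) = 4081593 + 2*4 = 4081593 + 8 = 4081601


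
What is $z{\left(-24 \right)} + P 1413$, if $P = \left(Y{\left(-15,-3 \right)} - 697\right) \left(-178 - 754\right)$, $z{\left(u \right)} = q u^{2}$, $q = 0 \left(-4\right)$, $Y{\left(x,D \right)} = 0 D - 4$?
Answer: $923158116$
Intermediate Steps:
$Y{\left(x,D \right)} = -4$ ($Y{\left(x,D \right)} = 0 - 4 = -4$)
$q = 0$
$z{\left(u \right)} = 0$ ($z{\left(u \right)} = 0 u^{2} = 0$)
$P = 653332$ ($P = \left(-4 - 697\right) \left(-178 - 754\right) = \left(-701\right) \left(-932\right) = 653332$)
$z{\left(-24 \right)} + P 1413 = 0 + 653332 \cdot 1413 = 0 + 923158116 = 923158116$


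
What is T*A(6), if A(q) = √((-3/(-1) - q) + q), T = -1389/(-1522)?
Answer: 1389*√3/1522 ≈ 1.5807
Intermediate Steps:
T = 1389/1522 (T = -1389*(-1/1522) = 1389/1522 ≈ 0.91261)
A(q) = √3 (A(q) = √((-3*(-1) - q) + q) = √((3 - q) + q) = √3)
T*A(6) = 1389*√3/1522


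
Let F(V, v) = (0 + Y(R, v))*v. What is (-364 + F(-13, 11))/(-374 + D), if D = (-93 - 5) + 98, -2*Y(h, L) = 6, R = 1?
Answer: 397/374 ≈ 1.0615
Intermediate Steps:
Y(h, L) = -3 (Y(h, L) = -½*6 = -3)
D = 0 (D = -98 + 98 = 0)
F(V, v) = -3*v (F(V, v) = (0 - 3)*v = -3*v)
(-364 + F(-13, 11))/(-374 + D) = (-364 - 3*11)/(-374 + 0) = (-364 - 33)/(-374) = -397*(-1/374) = 397/374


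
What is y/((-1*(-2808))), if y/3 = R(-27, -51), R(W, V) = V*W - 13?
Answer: 341/234 ≈ 1.4573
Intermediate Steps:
R(W, V) = -13 + V*W
y = 4092 (y = 3*(-13 - 51*(-27)) = 3*(-13 + 1377) = 3*1364 = 4092)
y/((-1*(-2808))) = 4092/((-1*(-2808))) = 4092/2808 = 4092*(1/2808) = 341/234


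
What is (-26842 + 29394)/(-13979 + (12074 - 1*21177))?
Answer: -1276/11541 ≈ -0.11056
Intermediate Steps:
(-26842 + 29394)/(-13979 + (12074 - 1*21177)) = 2552/(-13979 + (12074 - 21177)) = 2552/(-13979 - 9103) = 2552/(-23082) = 2552*(-1/23082) = -1276/11541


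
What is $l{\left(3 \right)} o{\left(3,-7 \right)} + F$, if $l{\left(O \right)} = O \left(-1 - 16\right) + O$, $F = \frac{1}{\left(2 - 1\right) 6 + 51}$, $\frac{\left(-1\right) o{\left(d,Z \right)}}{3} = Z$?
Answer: $- \frac{57455}{57} \approx -1008.0$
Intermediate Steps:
$o{\left(d,Z \right)} = - 3 Z$
$F = \frac{1}{57}$ ($F = \frac{1}{1 \cdot 6 + 51} = \frac{1}{6 + 51} = \frac{1}{57} \approx 0.017544$)
$l{\left(O \right)} = - 16 O$ ($l{\left(O \right)} = O \left(-1 - 16\right) + O = O \left(-17\right) + O = - 17 O + O = - 16 O$)
$l{\left(3 \right)} o{\left(3,-7 \right)} + F = \left(-16\right) 3 \left(\left(-3\right) \left(-7\right)\right) + \frac{1}{57} = \left(-48\right) 21 + \frac{1}{57} = -1008 + \frac{1}{57} = - \frac{57455}{57}$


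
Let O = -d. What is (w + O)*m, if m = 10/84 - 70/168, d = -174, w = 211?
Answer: -1375/12 ≈ -114.58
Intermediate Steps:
O = 174 (O = -1*(-174) = 174)
m = -25/84 (m = 10*(1/84) - 70*1/168 = 5/42 - 5/12 = -25/84 ≈ -0.29762)
(w + O)*m = (211 + 174)*(-25/84) = 385*(-25/84) = -1375/12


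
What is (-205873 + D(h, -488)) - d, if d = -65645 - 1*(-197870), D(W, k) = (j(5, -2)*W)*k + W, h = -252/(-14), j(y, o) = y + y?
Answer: -425920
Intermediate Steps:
j(y, o) = 2*y
h = 18 (h = -252*(-1/14) = 18)
D(W, k) = W + 10*W*k (D(W, k) = ((2*5)*W)*k + W = (10*W)*k + W = 10*W*k + W = W + 10*W*k)
d = 132225 (d = -65645 + 197870 = 132225)
(-205873 + D(h, -488)) - d = (-205873 + 18*(1 + 10*(-488))) - 1*132225 = (-205873 + 18*(1 - 4880)) - 132225 = (-205873 + 18*(-4879)) - 132225 = (-205873 - 87822) - 132225 = -293695 - 132225 = -425920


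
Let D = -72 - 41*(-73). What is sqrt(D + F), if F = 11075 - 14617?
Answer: 3*I*sqrt(69) ≈ 24.92*I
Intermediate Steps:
F = -3542
D = 2921 (D = -72 + 2993 = 2921)
sqrt(D + F) = sqrt(2921 - 3542) = sqrt(-621) = 3*I*sqrt(69)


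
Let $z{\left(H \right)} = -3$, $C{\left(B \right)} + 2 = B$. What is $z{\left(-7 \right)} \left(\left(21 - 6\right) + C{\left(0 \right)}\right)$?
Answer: $-39$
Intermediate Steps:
$C{\left(B \right)} = -2 + B$
$z{\left(-7 \right)} \left(\left(21 - 6\right) + C{\left(0 \right)}\right) = - 3 \left(\left(21 - 6\right) + \left(-2 + 0\right)\right) = - 3 \left(\left(21 - 6\right) - 2\right) = - 3 \left(15 - 2\right) = \left(-3\right) 13 = -39$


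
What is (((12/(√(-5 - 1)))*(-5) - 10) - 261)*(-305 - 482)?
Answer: 213277 - 7870*I*√6 ≈ 2.1328e+5 - 19277.0*I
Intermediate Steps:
(((12/(√(-5 - 1)))*(-5) - 10) - 261)*(-305 - 482) = (((12/(√(-6)))*(-5) - 10) - 261)*(-787) = (((12/((I*√6)))*(-5) - 10) - 261)*(-787) = (((12*(-I*√6/6))*(-5) - 10) - 261)*(-787) = ((-2*I*√6*(-5) - 10) - 261)*(-787) = ((10*I*√6 - 10) - 261)*(-787) = ((-10 + 10*I*√6) - 261)*(-787) = (-271 + 10*I*√6)*(-787) = 213277 - 7870*I*√6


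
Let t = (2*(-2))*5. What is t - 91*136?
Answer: -12396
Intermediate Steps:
t = -20 (t = -4*5 = -20)
t - 91*136 = -20 - 91*136 = -20 - 12376 = -12396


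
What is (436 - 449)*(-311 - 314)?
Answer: 8125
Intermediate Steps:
(436 - 449)*(-311 - 314) = -13*(-625) = 8125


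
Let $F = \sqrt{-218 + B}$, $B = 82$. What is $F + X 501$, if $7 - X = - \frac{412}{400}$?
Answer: $\frac{402303}{100} + 2 i \sqrt{34} \approx 4023.0 + 11.662 i$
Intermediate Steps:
$X = \frac{803}{100}$ ($X = 7 - - \frac{412}{400} = 7 - \left(-412\right) \frac{1}{400} = 7 - - \frac{103}{100} = 7 + \frac{103}{100} = \frac{803}{100} \approx 8.03$)
$F = 2 i \sqrt{34}$ ($F = \sqrt{-218 + 82} = \sqrt{-136} = 2 i \sqrt{34} \approx 11.662 i$)
$F + X 501 = 2 i \sqrt{34} + \frac{803}{100} \cdot 501 = 2 i \sqrt{34} + \frac{402303}{100} = \frac{402303}{100} + 2 i \sqrt{34}$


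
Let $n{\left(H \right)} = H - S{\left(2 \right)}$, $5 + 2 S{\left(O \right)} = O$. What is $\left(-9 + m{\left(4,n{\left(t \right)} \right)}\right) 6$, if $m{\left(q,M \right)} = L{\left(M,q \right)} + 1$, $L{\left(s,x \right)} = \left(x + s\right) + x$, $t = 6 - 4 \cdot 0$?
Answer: $45$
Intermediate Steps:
$S{\left(O \right)} = - \frac{5}{2} + \frac{O}{2}$
$t = 6$ ($t = 6 - 0 = 6 + 0 = 6$)
$n{\left(H \right)} = \frac{3}{2} + H$ ($n{\left(H \right)} = H - \left(- \frac{5}{2} + \frac{1}{2} \cdot 2\right) = H - \left(- \frac{5}{2} + 1\right) = H - - \frac{3}{2} = H + \frac{3}{2} = \frac{3}{2} + H$)
$L{\left(s,x \right)} = s + 2 x$ ($L{\left(s,x \right)} = \left(s + x\right) + x = s + 2 x$)
$m{\left(q,M \right)} = 1 + M + 2 q$ ($m{\left(q,M \right)} = \left(M + 2 q\right) + 1 = 1 + M + 2 q$)
$\left(-9 + m{\left(4,n{\left(t \right)} \right)}\right) 6 = \left(-9 + \left(1 + \left(\frac{3}{2} + 6\right) + 2 \cdot 4\right)\right) 6 = \left(-9 + \left(1 + \frac{15}{2} + 8\right)\right) 6 = \left(-9 + \frac{33}{2}\right) 6 = \frac{15}{2} \cdot 6 = 45$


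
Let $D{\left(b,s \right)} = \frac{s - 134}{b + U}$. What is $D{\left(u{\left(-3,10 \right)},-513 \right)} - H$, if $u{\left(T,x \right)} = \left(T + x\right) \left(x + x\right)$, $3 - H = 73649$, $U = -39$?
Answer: $\frac{7437599}{101} \approx 73640.0$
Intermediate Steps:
$H = -73646$ ($H = 3 - 73649 = -73646$)
$u{\left(T,x \right)} = 2 x \left(T + x\right)$ ($u{\left(T,x \right)} = \left(T + x\right) 2 x = 2 x \left(T + x\right)$)
$D{\left(b,s \right)} = \frac{-134 + s}{-39 + b}$ ($D{\left(b,s \right)} = \frac{s - 134}{b - 39} = \frac{-134 + s}{-39 + b}$)
$D{\left(u{\left(-3,10 \right)},-513 \right)} - H = \frac{-134 - 513}{-39 + 2 \cdot 10 \left(-3 + 10\right)} - -73646 = \frac{1}{-39 + 2 \cdot 10 \cdot 7} \left(-647\right) + 73646 = \frac{1}{-39 + 140} \left(-647\right) + 73646 = \frac{1}{101} \left(-647\right) + 73646 = - \frac{647}{101} + 73646 = \frac{7437599}{101}$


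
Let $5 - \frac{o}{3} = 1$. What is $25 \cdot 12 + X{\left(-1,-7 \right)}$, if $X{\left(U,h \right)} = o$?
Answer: $312$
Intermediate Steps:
$o = 12$ ($o = 15 - 3 = 12$)
$X{\left(U,h \right)} = 12$
$25 \cdot 12 + X{\left(-1,-7 \right)} = 25 \cdot 12 + 12 = 300 + 12 = 312$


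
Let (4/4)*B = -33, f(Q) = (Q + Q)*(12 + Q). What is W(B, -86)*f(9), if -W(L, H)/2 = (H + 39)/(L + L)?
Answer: -5922/11 ≈ -538.36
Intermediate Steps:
f(Q) = 2*Q*(12 + Q) (f(Q) = (2*Q)*(12 + Q) = 2*Q*(12 + Q))
B = -33
W(L, H) = -(39 + H)/L (W(L, H) = -2*(H + 39)/(L + L) = -2*(39 + H)/(2*L) = -2*(39 + H)*1/(2*L) = -(39 + H)/L)
W(B, -86)*f(9) = ((-39 - 1*(-86))/(-33))*(2*9*(12 + 9)) = (-(-39 + 86)/33)*(2*9*21) = -1/33*47*378 = -47/33*378 = -5922/11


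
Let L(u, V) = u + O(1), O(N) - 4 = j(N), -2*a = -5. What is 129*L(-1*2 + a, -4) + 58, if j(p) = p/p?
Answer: 1535/2 ≈ 767.50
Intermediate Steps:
a = 5/2 (a = -½*(-5) = 5/2 ≈ 2.5000)
j(p) = 1
O(N) = 5 (O(N) = 4 + 1 = 5)
L(u, V) = 5 + u (L(u, V) = u + 5 = 5 + u)
129*L(-1*2 + a, -4) + 58 = 129*(5 + (-1*2 + 5/2)) + 58 = 129*(5 + (-2 + 5/2)) + 58 = 129*(5 + ½) + 58 = 129*(11/2) + 58 = 1419/2 + 58 = 1535/2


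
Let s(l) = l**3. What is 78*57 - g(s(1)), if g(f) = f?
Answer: 4445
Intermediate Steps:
78*57 - g(s(1)) = 78*57 - 1*1**3 = 4446 - 1*1 = 4446 - 1 = 4445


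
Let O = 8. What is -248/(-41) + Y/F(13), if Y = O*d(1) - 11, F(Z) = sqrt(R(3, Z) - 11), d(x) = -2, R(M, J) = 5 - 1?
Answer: 248/41 + 27*I*sqrt(7)/7 ≈ 6.0488 + 10.205*I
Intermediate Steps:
R(M, J) = 4
F(Z) = I*sqrt(7) (F(Z) = sqrt(4 - 11) = sqrt(-7) = I*sqrt(7))
Y = -27 (Y = 8*(-2) - 11 = -16 - 11 = -27)
-248/(-41) + Y/F(13) = -248/(-41) - 27*(-I*sqrt(7)/7) = -248*(-1/41) - (-27)*I*sqrt(7)/7 = 248/41 + 27*I*sqrt(7)/7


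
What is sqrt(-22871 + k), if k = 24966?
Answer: sqrt(2095) ≈ 45.771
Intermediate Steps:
sqrt(-22871 + k) = sqrt(-22871 + 24966) = sqrt(2095)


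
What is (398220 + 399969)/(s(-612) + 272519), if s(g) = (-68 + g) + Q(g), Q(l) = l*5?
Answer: 38009/12799 ≈ 2.9697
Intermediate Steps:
Q(l) = 5*l
s(g) = -68 + 6*g (s(g) = (-68 + g) + 5*g = -68 + 6*g)
(398220 + 399969)/(s(-612) + 272519) = (398220 + 399969)/((-68 + 6*(-612)) + 272519) = 798189/((-68 - 3672) + 272519) = 798189/(-3740 + 272519) = 798189/268779 = 798189*(1/268779) = 38009/12799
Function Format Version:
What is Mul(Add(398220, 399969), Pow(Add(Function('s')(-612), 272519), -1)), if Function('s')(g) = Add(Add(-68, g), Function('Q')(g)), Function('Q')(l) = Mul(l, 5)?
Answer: Rational(38009, 12799) ≈ 2.9697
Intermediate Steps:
Function('Q')(l) = Mul(5, l)
Function('s')(g) = Add(-68, Mul(6, g)) (Function('s')(g) = Add(Add(-68, g), Mul(5, g)) = Add(-68, Mul(6, g)))
Mul(Add(398220, 399969), Pow(Add(Function('s')(-612), 272519), -1)) = Mul(Add(398220, 399969), Pow(Add(Add(-68, Mul(6, -612)), 272519), -1)) = Mul(798189, Pow(Add(Add(-68, -3672), 272519), -1)) = Mul(798189, Pow(Add(-3740, 272519), -1)) = Mul(798189, Pow(268779, -1)) = Mul(798189, Rational(1, 268779)) = Rational(38009, 12799)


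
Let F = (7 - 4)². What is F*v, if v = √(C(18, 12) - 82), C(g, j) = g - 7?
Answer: 9*I*√71 ≈ 75.835*I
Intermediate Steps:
F = 9 (F = 3² = 9)
C(g, j) = -7 + g
v = I*√71 (v = √((-7 + 18) - 82) = √(11 - 82) = √(-71) = I*√71 ≈ 8.4261*I)
F*v = 9*(I*√71) = 9*I*√71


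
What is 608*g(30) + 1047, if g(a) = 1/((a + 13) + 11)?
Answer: 28573/27 ≈ 1058.3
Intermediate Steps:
g(a) = 1/(24 + a) (g(a) = 1/((13 + a) + 11) = 1/(24 + a))
608*g(30) + 1047 = 608/(24 + 30) + 1047 = 608/54 + 1047 = 608*(1/54) + 1047 = 304/27 + 1047 = 28573/27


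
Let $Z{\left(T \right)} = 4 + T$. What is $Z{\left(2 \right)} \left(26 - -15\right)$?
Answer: $246$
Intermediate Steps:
$Z{\left(2 \right)} \left(26 - -15\right) = \left(4 + 2\right) \left(26 - -15\right) = 6 \left(26 + 15\right) = 6 \cdot 41 = 246$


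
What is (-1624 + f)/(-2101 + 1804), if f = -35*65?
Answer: 3899/297 ≈ 13.128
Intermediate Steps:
f = -2275
(-1624 + f)/(-2101 + 1804) = (-1624 - 2275)/(-2101 + 1804) = -3899/(-297) = -3899*(-1/297) = 3899/297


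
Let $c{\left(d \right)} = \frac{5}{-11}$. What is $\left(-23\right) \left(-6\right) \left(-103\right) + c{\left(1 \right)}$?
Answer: $- \frac{156359}{11} \approx -14214.0$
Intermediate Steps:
$c{\left(d \right)} = - \frac{5}{11}$ ($c{\left(d \right)} = 5 \left(- \frac{1}{11}\right) = - \frac{5}{11}$)
$\left(-23\right) \left(-6\right) \left(-103\right) + c{\left(1 \right)} = \left(-23\right) \left(-6\right) \left(-103\right) - \frac{5}{11} = 138 \left(-103\right) - \frac{5}{11} = -14214 - \frac{5}{11} = - \frac{156359}{11}$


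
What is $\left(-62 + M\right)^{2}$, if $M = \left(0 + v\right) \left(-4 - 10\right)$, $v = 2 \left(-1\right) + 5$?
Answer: $10816$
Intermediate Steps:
$v = 3$ ($v = -2 + 5 = 3$)
$M = -42$ ($M = \left(0 + 3\right) \left(-4 - 10\right) = 3 \left(-14\right) = -42$)
$\left(-62 + M\right)^{2} = \left(-62 - 42\right)^{2} = \left(-104\right)^{2} = 10816$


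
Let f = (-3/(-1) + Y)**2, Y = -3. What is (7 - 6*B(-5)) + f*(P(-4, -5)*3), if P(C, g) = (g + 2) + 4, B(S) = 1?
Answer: 1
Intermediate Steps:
P(C, g) = 6 + g (P(C, g) = (2 + g) + 4 = 6 + g)
f = 0 (f = (-3/(-1) - 3)**2 = (-3*(-1) - 3)**2 = (3 - 3)**2 = 0**2 = 0)
(7 - 6*B(-5)) + f*(P(-4, -5)*3) = (7 - 6*1) + 0*((6 - 5)*3) = (7 - 6) + 0*(1*3) = 1 + 0*3 = 1 + 0 = 1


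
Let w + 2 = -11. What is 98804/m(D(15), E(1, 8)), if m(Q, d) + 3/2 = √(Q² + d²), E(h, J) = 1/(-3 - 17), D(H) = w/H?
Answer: -533541600/5387 - 5928240*√2713/5387 ≈ -1.5636e+5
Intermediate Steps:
w = -13 (w = -2 - 11 = -13)
D(H) = -13/H
E(h, J) = -1/20 (E(h, J) = 1/(-20) = -1/20)
m(Q, d) = -3/2 + √(Q² + d²)
98804/m(D(15), E(1, 8)) = 98804/(-3/2 + √((-13/15)² + (-1/20)²)) = 98804/(-3/2 + √((-13*1/15)² + 1/400)) = 98804/(-3/2 + √((-13/15)² + 1/400)) = 98804/(-3/2 + √(169/225 + 1/400)) = 98804/(-3/2 + √(2713/3600)) = 98804/(-3/2 + √2713/60)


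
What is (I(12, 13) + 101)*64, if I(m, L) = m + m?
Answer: 8000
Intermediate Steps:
I(m, L) = 2*m
(I(12, 13) + 101)*64 = (2*12 + 101)*64 = (24 + 101)*64 = 125*64 = 8000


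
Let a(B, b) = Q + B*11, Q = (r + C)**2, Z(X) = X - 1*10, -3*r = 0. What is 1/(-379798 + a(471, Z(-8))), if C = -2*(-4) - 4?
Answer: -1/374601 ≈ -2.6695e-6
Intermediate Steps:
r = 0 (r = -1/3*0 = 0)
Z(X) = -10 + X (Z(X) = X - 10 = -10 + X)
C = 4 (C = 8 - 4 = 4)
Q = 16 (Q = (0 + 4)**2 = 4**2 = 16)
a(B, b) = 16 + 11*B (a(B, b) = 16 + B*11 = 16 + 11*B)
1/(-379798 + a(471, Z(-8))) = 1/(-379798 + (16 + 11*471)) = 1/(-379798 + (16 + 5181)) = 1/(-379798 + 5197) = 1/(-374601) = -1/374601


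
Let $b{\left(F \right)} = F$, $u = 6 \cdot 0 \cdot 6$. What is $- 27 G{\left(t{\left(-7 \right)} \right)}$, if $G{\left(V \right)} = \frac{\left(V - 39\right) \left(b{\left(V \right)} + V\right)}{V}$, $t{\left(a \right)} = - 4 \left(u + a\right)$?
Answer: $594$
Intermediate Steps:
$u = 0$ ($u = 0 \cdot 6 = 0$)
$t{\left(a \right)} = - 4 a$ ($t{\left(a \right)} = - 4 \left(0 + a\right) = - 4 a$)
$G{\left(V \right)} = -78 + 2 V$ ($G{\left(V \right)} = \frac{\left(V - 39\right) \left(V + V\right)}{V} = \frac{\left(-39 + V\right) 2 V}{V} = \frac{2 V \left(-39 + V\right)}{V} = -78 + 2 V$)
$- 27 G{\left(t{\left(-7 \right)} \right)} = - 27 \left(-78 + 2 \left(\left(-4\right) \left(-7\right)\right)\right) = - 27 \left(-78 + 2 \cdot 28\right) = - 27 \left(-78 + 56\right) = \left(-27\right) \left(-22\right) = 594$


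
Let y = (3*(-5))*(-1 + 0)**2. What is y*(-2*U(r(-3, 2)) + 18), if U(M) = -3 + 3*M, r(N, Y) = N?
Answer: -630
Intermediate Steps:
y = -15 (y = -15*(-1)**2 = -15*1 = -15)
y*(-2*U(r(-3, 2)) + 18) = -15*(-2*(-3 + 3*(-3)) + 18) = -15*(-2*(-3 - 9) + 18) = -15*(-2*(-12) + 18) = -15*(24 + 18) = -15*42 = -630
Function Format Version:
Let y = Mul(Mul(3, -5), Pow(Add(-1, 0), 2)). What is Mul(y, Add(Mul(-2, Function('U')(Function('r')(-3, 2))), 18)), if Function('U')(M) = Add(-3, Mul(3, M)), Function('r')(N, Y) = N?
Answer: -630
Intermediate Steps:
y = -15 (y = Mul(-15, Pow(-1, 2)) = Mul(-15, 1) = -15)
Mul(y, Add(Mul(-2, Function('U')(Function('r')(-3, 2))), 18)) = Mul(-15, Add(Mul(-2, Add(-3, Mul(3, -3))), 18)) = Mul(-15, Add(Mul(-2, Add(-3, -9)), 18)) = Mul(-15, Add(Mul(-2, -12), 18)) = Mul(-15, Add(24, 18)) = Mul(-15, 42) = -630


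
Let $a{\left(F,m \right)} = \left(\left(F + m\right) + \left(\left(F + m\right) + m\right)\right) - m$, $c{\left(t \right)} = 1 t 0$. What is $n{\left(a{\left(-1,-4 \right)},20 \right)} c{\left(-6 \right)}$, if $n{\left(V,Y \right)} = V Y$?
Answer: $0$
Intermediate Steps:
$c{\left(t \right)} = 0$ ($c{\left(t \right)} = t 0 = 0$)
$a{\left(F,m \right)} = 2 F + 2 m$ ($a{\left(F,m \right)} = \left(\left(F + m\right) + \left(F + 2 m\right)\right) - m = \left(2 F + 3 m\right) - m = 2 F + 2 m$)
$n{\left(a{\left(-1,-4 \right)},20 \right)} c{\left(-6 \right)} = \left(2 \left(-1\right) + 2 \left(-4\right)\right) 20 \cdot 0 = \left(-2 - 8\right) 20 \cdot 0 = \left(-10\right) 20 \cdot 0 = \left(-200\right) 0 = 0$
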